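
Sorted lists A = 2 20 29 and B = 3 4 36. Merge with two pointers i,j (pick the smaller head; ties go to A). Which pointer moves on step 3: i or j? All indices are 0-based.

i=0 j=0: A[i]=2<=B[j]=3 take 2, i++
i=1 j=0: A[i]=20>B[j]=3 take 3, j++
i=1 j=1: A[i]=20>B[j]=4 take 4, j++

j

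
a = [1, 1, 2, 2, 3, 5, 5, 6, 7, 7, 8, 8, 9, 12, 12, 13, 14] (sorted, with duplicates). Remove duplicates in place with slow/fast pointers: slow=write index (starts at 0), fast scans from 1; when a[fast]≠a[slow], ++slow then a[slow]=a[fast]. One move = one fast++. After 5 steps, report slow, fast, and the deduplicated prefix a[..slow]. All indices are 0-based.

slow=3, fast=6, prefix=[1, 2, 3, 5]

slow=0 fast=1: a[fast]=1=a[slow] dup, fast++
slow=0 fast=2: a[fast]=2≠a[slow]=1 write a[1]=2, slow++,fast++
slow=1 fast=3: a[fast]=2=a[slow] dup, fast++
slow=1 fast=4: a[fast]=3≠a[slow]=2 write a[2]=3, slow++,fast++
slow=2 fast=5: a[fast]=5≠a[slow]=3 write a[3]=5, slow++,fast++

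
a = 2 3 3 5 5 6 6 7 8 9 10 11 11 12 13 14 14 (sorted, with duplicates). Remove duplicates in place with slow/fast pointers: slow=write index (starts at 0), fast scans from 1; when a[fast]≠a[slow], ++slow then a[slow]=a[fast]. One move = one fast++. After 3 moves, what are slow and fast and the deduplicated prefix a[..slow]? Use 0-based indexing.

slow=0 fast=1: a[fast]=3≠a[slow]=2 write a[1]=3, slow++,fast++
slow=1 fast=2: a[fast]=3=a[slow] dup, fast++
slow=1 fast=3: a[fast]=5≠a[slow]=3 write a[2]=5, slow++,fast++

slow=2, fast=4, prefix=[2, 3, 5]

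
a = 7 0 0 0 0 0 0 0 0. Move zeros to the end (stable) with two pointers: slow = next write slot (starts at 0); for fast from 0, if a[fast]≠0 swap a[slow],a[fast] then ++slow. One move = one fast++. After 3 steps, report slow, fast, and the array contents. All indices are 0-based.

slow=1, fast=3, a=[7, 0, 0, 0, 0, 0, 0, 0, 0]

(s=0,f=0) a[fast]=7≠0 swap→a[0]=7 → slow++,fast++
(s=1,f=1) a[fast]=0 → fast++
(s=1,f=2) a[fast]=0 → fast++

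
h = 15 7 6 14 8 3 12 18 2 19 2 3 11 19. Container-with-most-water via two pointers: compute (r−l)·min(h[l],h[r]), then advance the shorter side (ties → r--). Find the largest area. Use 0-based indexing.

max area = 195

l=0 r=13: min(15,19)*13=195 best=195 *, l++
l=1 r=13: min(7,19)*12=84 best=195, l++
l=2 r=13: min(6,19)*11=66 best=195, l++
l=3 r=13: min(14,19)*10=140 best=195, l++
l=4 r=13: min(8,19)*9=72 best=195, l++
l=5 r=13: min(3,19)*8=24 best=195, l++
l=6 r=13: min(12,19)*7=84 best=195, l++
l=7 r=13: min(18,19)*6=108 best=195, l++
l=8 r=13: min(2,19)*5=10 best=195, l++
l=9 r=13: min(19,19)*4=76 best=195, r--
l=9 r=12: min(19,11)*3=33 best=195, r--
l=9 r=11: min(19,3)*2=6 best=195, r--
l=9 r=10: min(19,2)*1=2 best=195, r--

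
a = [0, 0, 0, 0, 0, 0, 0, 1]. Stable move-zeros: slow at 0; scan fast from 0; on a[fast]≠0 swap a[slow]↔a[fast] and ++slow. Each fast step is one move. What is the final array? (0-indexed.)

(s=0,f=0) a[fast]=0 → fast++
(s=0,f=1) a[fast]=0 → fast++
(s=0,f=2) a[fast]=0 → fast++
(s=0,f=3) a[fast]=0 → fast++
(s=0,f=4) a[fast]=0 → fast++
(s=0,f=5) a[fast]=0 → fast++
(s=0,f=6) a[fast]=0 → fast++
(s=0,f=7) a[fast]=1≠0 swap→a[0]=1 → slow++,fast++

[1, 0, 0, 0, 0, 0, 0, 0]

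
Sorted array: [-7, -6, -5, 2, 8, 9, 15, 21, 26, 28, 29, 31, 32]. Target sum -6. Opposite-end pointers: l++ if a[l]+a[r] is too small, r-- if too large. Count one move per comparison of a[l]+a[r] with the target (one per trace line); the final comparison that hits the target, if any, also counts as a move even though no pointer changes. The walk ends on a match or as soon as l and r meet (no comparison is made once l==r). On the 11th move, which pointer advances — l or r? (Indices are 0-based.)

l=0 r=12: -7+32=25 >-6, r--
l=0 r=11: -7+31=24 >-6, r--
l=0 r=10: -7+29=22 >-6, r--
l=0 r=9: -7+28=21 >-6, r--
l=0 r=8: -7+26=19 >-6, r--
l=0 r=7: -7+21=14 >-6, r--
l=0 r=6: -7+15=8 >-6, r--
l=0 r=5: -7+9=2 >-6, r--
l=0 r=4: -7+8=1 >-6, r--
l=0 r=3: -7+2=-5 >-6, r--
l=0 r=2: -7+-5=-12 <-6, l++

l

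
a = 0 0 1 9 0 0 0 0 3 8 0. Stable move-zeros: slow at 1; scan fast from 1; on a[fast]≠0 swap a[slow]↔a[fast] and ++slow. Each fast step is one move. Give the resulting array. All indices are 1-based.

slow=1 fast=1: a[fast]=0, fast++
slow=1 fast=2: a[fast]=0, fast++
slow=1 fast=3: a[fast]=1≠0 swap→a[1]=1, slow++,fast++
slow=2 fast=4: a[fast]=9≠0 swap→a[2]=9, slow++,fast++
slow=3 fast=5: a[fast]=0, fast++
slow=3 fast=6: a[fast]=0, fast++
slow=3 fast=7: a[fast]=0, fast++
slow=3 fast=8: a[fast]=0, fast++
slow=3 fast=9: a[fast]=3≠0 swap→a[3]=3, slow++,fast++
slow=4 fast=10: a[fast]=8≠0 swap→a[4]=8, slow++,fast++
slow=5 fast=11: a[fast]=0, fast++

[1, 9, 3, 8, 0, 0, 0, 0, 0, 0, 0]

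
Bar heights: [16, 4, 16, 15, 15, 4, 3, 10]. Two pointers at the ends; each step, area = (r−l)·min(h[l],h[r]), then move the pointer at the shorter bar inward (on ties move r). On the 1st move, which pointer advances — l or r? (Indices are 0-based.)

r

[0,7] min(16,10)*7=70 best=70 * → r--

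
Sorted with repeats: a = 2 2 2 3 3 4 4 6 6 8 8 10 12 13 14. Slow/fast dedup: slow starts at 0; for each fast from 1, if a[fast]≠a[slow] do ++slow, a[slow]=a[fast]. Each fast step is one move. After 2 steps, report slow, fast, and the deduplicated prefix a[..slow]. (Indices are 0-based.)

slow=0 fast=1: a[fast]=2=a[slow] dup, fast++
slow=0 fast=2: a[fast]=2=a[slow] dup, fast++

slow=0, fast=3, prefix=[2]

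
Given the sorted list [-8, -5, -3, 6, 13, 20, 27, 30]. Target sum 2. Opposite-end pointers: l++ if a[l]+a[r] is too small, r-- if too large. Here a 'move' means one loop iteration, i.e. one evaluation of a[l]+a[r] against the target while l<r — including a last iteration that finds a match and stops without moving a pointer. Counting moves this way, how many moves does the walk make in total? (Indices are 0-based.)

7 moves

l=0 r=7: -8+30=22 >2, r--
l=0 r=6: -8+27=19 >2, r--
l=0 r=5: -8+20=12 >2, r--
l=0 r=4: -8+13=5 >2, r--
l=0 r=3: -8+6=-2 <2, l++
l=1 r=3: -5+6=1 <2, l++
l=2 r=3: -3+6=3 >2, r--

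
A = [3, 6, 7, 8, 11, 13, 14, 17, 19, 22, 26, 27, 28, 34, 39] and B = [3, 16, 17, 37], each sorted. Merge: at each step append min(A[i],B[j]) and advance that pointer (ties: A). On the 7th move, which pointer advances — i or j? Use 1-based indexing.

i

i=1 j=1: A[i]=3<=B[j]=3 take 3, i++
i=2 j=1: A[i]=6>B[j]=3 take 3, j++
i=2 j=2: A[i]=6<=B[j]=16 take 6, i++
i=3 j=2: A[i]=7<=B[j]=16 take 7, i++
i=4 j=2: A[i]=8<=B[j]=16 take 8, i++
i=5 j=2: A[i]=11<=B[j]=16 take 11, i++
i=6 j=2: A[i]=13<=B[j]=16 take 13, i++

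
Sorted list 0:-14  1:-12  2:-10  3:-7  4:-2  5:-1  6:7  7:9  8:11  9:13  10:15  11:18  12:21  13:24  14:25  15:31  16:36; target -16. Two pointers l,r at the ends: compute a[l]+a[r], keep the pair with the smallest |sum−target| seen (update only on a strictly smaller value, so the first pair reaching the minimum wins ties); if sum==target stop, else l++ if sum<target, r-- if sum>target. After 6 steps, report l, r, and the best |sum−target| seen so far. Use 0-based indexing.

l=0 r=16: -14+36=22 d=38 *, r--
l=0 r=15: -14+31=17 d=33 *, r--
l=0 r=14: -14+25=11 d=27 *, r--
l=0 r=13: -14+24=10 d=26 *, r--
l=0 r=12: -14+21=7 d=23 *, r--
l=0 r=11: -14+18=4 d=20 *, r--

l=0, r=10, best |Δ|=20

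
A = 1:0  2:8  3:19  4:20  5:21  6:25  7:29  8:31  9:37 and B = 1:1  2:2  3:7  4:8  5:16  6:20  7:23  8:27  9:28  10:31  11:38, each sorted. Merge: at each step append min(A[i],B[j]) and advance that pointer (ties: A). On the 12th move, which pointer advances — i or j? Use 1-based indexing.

[i=1,j=1] A[i]=0<=B[j]=1 take 0 → i++
[i=2,j=1] A[i]=8>B[j]=1 take 1 → j++
[i=2,j=2] A[i]=8>B[j]=2 take 2 → j++
[i=2,j=3] A[i]=8>B[j]=7 take 7 → j++
[i=2,j=4] A[i]=8<=B[j]=8 take 8 → i++
[i=3,j=4] A[i]=19>B[j]=8 take 8 → j++
[i=3,j=5] A[i]=19>B[j]=16 take 16 → j++
[i=3,j=6] A[i]=19<=B[j]=20 take 19 → i++
[i=4,j=6] A[i]=20<=B[j]=20 take 20 → i++
[i=5,j=6] A[i]=21>B[j]=20 take 20 → j++
[i=5,j=7] A[i]=21<=B[j]=23 take 21 → i++
[i=6,j=7] A[i]=25>B[j]=23 take 23 → j++

j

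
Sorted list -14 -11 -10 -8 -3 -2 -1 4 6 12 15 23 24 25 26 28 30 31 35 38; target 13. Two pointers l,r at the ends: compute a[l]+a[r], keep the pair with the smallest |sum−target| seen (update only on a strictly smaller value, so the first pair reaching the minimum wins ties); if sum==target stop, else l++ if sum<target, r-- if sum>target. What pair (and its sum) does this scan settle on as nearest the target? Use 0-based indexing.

pair (-11, 24) with sum 13 (|Δ|=0)

[0,19] -14+38=24 d=11 * → r--
[0,18] -14+35=21 d=8 * → r--
[0,17] -14+31=17 d=4 * → r--
[0,16] -14+30=16 d=3 * → r--
[0,15] -14+28=14 d=1 * → r--
[0,14] -14+26=12 d=1 → l++
[1,14] -11+26=15 d=2 → r--
[1,13] -11+25=14 d=1 → r--
[1,12] -11+24=13 d=0 * → stop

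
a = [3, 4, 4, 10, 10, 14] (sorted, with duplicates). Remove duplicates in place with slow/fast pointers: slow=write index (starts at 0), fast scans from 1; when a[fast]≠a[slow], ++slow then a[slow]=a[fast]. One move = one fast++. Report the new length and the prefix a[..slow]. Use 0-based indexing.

length 4; prefix = [3, 4, 10, 14]

(s=0,f=1) a[fast]=4≠a[slow]=3 write a[1]=4 → slow++,fast++
(s=1,f=2) a[fast]=4=a[slow] dup → fast++
(s=1,f=3) a[fast]=10≠a[slow]=4 write a[2]=10 → slow++,fast++
(s=2,f=4) a[fast]=10=a[slow] dup → fast++
(s=2,f=5) a[fast]=14≠a[slow]=10 write a[3]=14 → slow++,fast++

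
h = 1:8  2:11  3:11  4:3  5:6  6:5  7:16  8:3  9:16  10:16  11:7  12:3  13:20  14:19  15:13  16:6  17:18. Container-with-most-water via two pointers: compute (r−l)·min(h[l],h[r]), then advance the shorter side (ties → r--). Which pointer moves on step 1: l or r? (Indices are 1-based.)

l=1 r=17: min(8,18)*16=128 best=128 *, l++

l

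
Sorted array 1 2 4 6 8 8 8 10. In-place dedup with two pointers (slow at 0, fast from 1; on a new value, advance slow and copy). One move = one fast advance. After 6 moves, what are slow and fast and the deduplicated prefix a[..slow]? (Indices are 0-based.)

slow=4, fast=7, prefix=[1, 2, 4, 6, 8]

(s=0,f=1) a[fast]=2≠a[slow]=1 write a[1]=2 → slow++,fast++
(s=1,f=2) a[fast]=4≠a[slow]=2 write a[2]=4 → slow++,fast++
(s=2,f=3) a[fast]=6≠a[slow]=4 write a[3]=6 → slow++,fast++
(s=3,f=4) a[fast]=8≠a[slow]=6 write a[4]=8 → slow++,fast++
(s=4,f=5) a[fast]=8=a[slow] dup → fast++
(s=4,f=6) a[fast]=8=a[slow] dup → fast++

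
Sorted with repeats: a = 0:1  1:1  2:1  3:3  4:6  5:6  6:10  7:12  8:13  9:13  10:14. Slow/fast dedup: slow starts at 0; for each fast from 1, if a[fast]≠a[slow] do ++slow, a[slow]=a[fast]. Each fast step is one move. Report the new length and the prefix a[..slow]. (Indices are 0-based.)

(s=0,f=1) a[fast]=1=a[slow] dup → fast++
(s=0,f=2) a[fast]=1=a[slow] dup → fast++
(s=0,f=3) a[fast]=3≠a[slow]=1 write a[1]=3 → slow++,fast++
(s=1,f=4) a[fast]=6≠a[slow]=3 write a[2]=6 → slow++,fast++
(s=2,f=5) a[fast]=6=a[slow] dup → fast++
(s=2,f=6) a[fast]=10≠a[slow]=6 write a[3]=10 → slow++,fast++
(s=3,f=7) a[fast]=12≠a[slow]=10 write a[4]=12 → slow++,fast++
(s=4,f=8) a[fast]=13≠a[slow]=12 write a[5]=13 → slow++,fast++
(s=5,f=9) a[fast]=13=a[slow] dup → fast++
(s=5,f=10) a[fast]=14≠a[slow]=13 write a[6]=14 → slow++,fast++

length 7; prefix = [1, 3, 6, 10, 12, 13, 14]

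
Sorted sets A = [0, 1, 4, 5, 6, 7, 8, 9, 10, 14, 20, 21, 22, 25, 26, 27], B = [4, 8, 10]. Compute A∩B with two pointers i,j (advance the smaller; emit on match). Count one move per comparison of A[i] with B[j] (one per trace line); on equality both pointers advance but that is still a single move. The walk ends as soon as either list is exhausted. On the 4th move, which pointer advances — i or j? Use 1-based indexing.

i=1 j=1: 0<4, i++
i=2 j=1: 1<4, i++
i=3 j=1: 4==4 emit, i++,j++
i=4 j=2: 5<8, i++

i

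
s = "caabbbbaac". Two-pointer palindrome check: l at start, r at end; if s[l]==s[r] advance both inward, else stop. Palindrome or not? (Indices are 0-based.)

[0,9] 'c'=='c' → l++,r--
[1,8] 'a'=='a' → l++,r--
[2,7] 'a'=='a' → l++,r--
[3,6] 'b'=='b' → l++,r--
[4,5] 'b'=='b' → l++,r--

palindrome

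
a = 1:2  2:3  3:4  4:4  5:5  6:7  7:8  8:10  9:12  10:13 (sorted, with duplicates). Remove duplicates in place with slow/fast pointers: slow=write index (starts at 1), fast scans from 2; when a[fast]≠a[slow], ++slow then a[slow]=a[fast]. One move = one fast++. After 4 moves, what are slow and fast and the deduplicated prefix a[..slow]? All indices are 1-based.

slow=4, fast=6, prefix=[2, 3, 4, 5]

slow=1 fast=2: a[fast]=3≠a[slow]=2 write a[2]=3, slow++,fast++
slow=2 fast=3: a[fast]=4≠a[slow]=3 write a[3]=4, slow++,fast++
slow=3 fast=4: a[fast]=4=a[slow] dup, fast++
slow=3 fast=5: a[fast]=5≠a[slow]=4 write a[4]=5, slow++,fast++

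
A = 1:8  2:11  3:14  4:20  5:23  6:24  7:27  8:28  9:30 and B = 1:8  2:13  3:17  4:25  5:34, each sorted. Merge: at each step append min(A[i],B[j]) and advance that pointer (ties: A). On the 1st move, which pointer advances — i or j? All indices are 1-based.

[i=1,j=1] A[i]=8<=B[j]=8 take 8 → i++

i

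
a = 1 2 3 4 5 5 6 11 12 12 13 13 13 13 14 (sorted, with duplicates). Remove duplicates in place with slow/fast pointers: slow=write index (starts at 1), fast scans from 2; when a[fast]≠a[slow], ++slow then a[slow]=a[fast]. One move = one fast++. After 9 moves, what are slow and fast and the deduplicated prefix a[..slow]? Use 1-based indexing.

slow=8, fast=11, prefix=[1, 2, 3, 4, 5, 6, 11, 12]

(s=1,f=2) a[fast]=2≠a[slow]=1 write a[2]=2 → slow++,fast++
(s=2,f=3) a[fast]=3≠a[slow]=2 write a[3]=3 → slow++,fast++
(s=3,f=4) a[fast]=4≠a[slow]=3 write a[4]=4 → slow++,fast++
(s=4,f=5) a[fast]=5≠a[slow]=4 write a[5]=5 → slow++,fast++
(s=5,f=6) a[fast]=5=a[slow] dup → fast++
(s=5,f=7) a[fast]=6≠a[slow]=5 write a[6]=6 → slow++,fast++
(s=6,f=8) a[fast]=11≠a[slow]=6 write a[7]=11 → slow++,fast++
(s=7,f=9) a[fast]=12≠a[slow]=11 write a[8]=12 → slow++,fast++
(s=8,f=10) a[fast]=12=a[slow] dup → fast++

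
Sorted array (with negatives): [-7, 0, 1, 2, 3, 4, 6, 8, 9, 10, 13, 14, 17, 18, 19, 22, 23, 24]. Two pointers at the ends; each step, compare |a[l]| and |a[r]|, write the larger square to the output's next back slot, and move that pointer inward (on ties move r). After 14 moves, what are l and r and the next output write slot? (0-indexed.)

l=1, r=4, next write slot=3

[0,17] |-7|<=|24| out[17]=576 → r--
[0,16] |-7|<=|23| out[16]=529 → r--
[0,15] |-7|<=|22| out[15]=484 → r--
[0,14] |-7|<=|19| out[14]=361 → r--
[0,13] |-7|<=|18| out[13]=324 → r--
[0,12] |-7|<=|17| out[12]=289 → r--
[0,11] |-7|<=|14| out[11]=196 → r--
[0,10] |-7|<=|13| out[10]=169 → r--
[0,9] |-7|<=|10| out[9]=100 → r--
[0,8] |-7|<=|9| out[8]=81 → r--
[0,7] |-7|<=|8| out[7]=64 → r--
[0,6] |-7|>|6| out[6]=49 → l++
[1,6] |0|<=|6| out[5]=36 → r--
[1,5] |0|<=|4| out[4]=16 → r--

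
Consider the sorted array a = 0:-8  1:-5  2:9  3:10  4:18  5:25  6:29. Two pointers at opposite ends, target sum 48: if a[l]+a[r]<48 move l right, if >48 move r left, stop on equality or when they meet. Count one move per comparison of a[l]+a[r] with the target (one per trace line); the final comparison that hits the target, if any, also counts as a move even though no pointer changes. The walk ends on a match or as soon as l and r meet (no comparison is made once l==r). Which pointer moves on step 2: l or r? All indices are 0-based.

l

[0,6] -8+29=21 <48 → l++
[1,6] -5+29=24 <48 → l++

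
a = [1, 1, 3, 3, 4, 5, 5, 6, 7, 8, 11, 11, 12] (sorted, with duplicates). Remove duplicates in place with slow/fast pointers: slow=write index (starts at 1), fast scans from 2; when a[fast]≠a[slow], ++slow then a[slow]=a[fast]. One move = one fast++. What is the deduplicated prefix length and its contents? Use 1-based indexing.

length 9; prefix = [1, 3, 4, 5, 6, 7, 8, 11, 12]

(s=1,f=2) a[fast]=1=a[slow] dup → fast++
(s=1,f=3) a[fast]=3≠a[slow]=1 write a[2]=3 → slow++,fast++
(s=2,f=4) a[fast]=3=a[slow] dup → fast++
(s=2,f=5) a[fast]=4≠a[slow]=3 write a[3]=4 → slow++,fast++
(s=3,f=6) a[fast]=5≠a[slow]=4 write a[4]=5 → slow++,fast++
(s=4,f=7) a[fast]=5=a[slow] dup → fast++
(s=4,f=8) a[fast]=6≠a[slow]=5 write a[5]=6 → slow++,fast++
(s=5,f=9) a[fast]=7≠a[slow]=6 write a[6]=7 → slow++,fast++
(s=6,f=10) a[fast]=8≠a[slow]=7 write a[7]=8 → slow++,fast++
(s=7,f=11) a[fast]=11≠a[slow]=8 write a[8]=11 → slow++,fast++
(s=8,f=12) a[fast]=11=a[slow] dup → fast++
(s=8,f=13) a[fast]=12≠a[slow]=11 write a[9]=12 → slow++,fast++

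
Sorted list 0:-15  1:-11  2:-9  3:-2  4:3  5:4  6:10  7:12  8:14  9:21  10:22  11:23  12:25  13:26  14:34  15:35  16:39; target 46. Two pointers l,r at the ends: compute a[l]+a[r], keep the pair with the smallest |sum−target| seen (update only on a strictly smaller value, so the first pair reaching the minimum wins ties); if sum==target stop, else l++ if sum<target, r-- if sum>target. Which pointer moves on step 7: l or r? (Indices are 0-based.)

r

l=0 r=16: -15+39=24 d=22 *, l++
l=1 r=16: -11+39=28 d=18 *, l++
l=2 r=16: -9+39=30 d=16 *, l++
l=3 r=16: -2+39=37 d=9 *, l++
l=4 r=16: 3+39=42 d=4 *, l++
l=5 r=16: 4+39=43 d=3 *, l++
l=6 r=16: 10+39=49 d=3, r--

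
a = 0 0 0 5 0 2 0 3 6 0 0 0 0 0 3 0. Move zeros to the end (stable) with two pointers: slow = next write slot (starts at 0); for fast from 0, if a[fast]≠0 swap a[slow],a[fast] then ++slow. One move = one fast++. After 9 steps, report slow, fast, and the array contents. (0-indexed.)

(s=0,f=0) a[fast]=0 → fast++
(s=0,f=1) a[fast]=0 → fast++
(s=0,f=2) a[fast]=0 → fast++
(s=0,f=3) a[fast]=5≠0 swap→a[0]=5 → slow++,fast++
(s=1,f=4) a[fast]=0 → fast++
(s=1,f=5) a[fast]=2≠0 swap→a[1]=2 → slow++,fast++
(s=2,f=6) a[fast]=0 → fast++
(s=2,f=7) a[fast]=3≠0 swap→a[2]=3 → slow++,fast++
(s=3,f=8) a[fast]=6≠0 swap→a[3]=6 → slow++,fast++

slow=4, fast=9, a=[5, 2, 3, 6, 0, 0, 0, 0, 0, 0, 0, 0, 0, 0, 3, 0]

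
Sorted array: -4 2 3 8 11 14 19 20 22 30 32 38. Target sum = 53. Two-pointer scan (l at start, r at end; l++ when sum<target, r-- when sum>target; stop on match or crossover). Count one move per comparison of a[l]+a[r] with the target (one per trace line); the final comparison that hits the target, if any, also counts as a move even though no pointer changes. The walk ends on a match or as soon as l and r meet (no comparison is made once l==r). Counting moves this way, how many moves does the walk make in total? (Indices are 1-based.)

11 moves

l=1 r=12: -4+38=34 <53, l++
l=2 r=12: 2+38=40 <53, l++
l=3 r=12: 3+38=41 <53, l++
l=4 r=12: 8+38=46 <53, l++
l=5 r=12: 11+38=49 <53, l++
l=6 r=12: 14+38=52 <53, l++
l=7 r=12: 19+38=57 >53, r--
l=7 r=11: 19+32=51 <53, l++
l=8 r=11: 20+32=52 <53, l++
l=9 r=11: 22+32=54 >53, r--
l=9 r=10: 22+30=52 <53, l++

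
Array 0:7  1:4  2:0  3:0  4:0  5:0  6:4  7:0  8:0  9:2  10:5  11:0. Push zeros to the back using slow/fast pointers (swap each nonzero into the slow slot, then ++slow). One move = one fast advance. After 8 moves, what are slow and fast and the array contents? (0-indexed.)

slow=3, fast=8, a=[7, 4, 4, 0, 0, 0, 0, 0, 0, 2, 5, 0]

slow=0 fast=0: a[fast]=7≠0 swap→a[0]=7, slow++,fast++
slow=1 fast=1: a[fast]=4≠0 swap→a[1]=4, slow++,fast++
slow=2 fast=2: a[fast]=0, fast++
slow=2 fast=3: a[fast]=0, fast++
slow=2 fast=4: a[fast]=0, fast++
slow=2 fast=5: a[fast]=0, fast++
slow=2 fast=6: a[fast]=4≠0 swap→a[2]=4, slow++,fast++
slow=3 fast=7: a[fast]=0, fast++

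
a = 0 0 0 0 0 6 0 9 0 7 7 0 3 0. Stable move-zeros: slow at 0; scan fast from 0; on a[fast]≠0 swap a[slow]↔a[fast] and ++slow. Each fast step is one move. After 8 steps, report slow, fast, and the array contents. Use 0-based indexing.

slow=2, fast=8, a=[6, 9, 0, 0, 0, 0, 0, 0, 0, 7, 7, 0, 3, 0]

(s=0,f=0) a[fast]=0 → fast++
(s=0,f=1) a[fast]=0 → fast++
(s=0,f=2) a[fast]=0 → fast++
(s=0,f=3) a[fast]=0 → fast++
(s=0,f=4) a[fast]=0 → fast++
(s=0,f=5) a[fast]=6≠0 swap→a[0]=6 → slow++,fast++
(s=1,f=6) a[fast]=0 → fast++
(s=1,f=7) a[fast]=9≠0 swap→a[1]=9 → slow++,fast++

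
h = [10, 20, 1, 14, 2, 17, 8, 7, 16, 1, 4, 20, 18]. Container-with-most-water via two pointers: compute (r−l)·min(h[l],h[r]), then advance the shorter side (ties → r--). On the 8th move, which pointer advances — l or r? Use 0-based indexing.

l=0 r=12: min(10,18)*12=120 best=120 *, l++
l=1 r=12: min(20,18)*11=198 best=198 *, r--
l=1 r=11: min(20,20)*10=200 best=200 *, r--
l=1 r=10: min(20,4)*9=36 best=200, r--
l=1 r=9: min(20,1)*8=8 best=200, r--
l=1 r=8: min(20,16)*7=112 best=200, r--
l=1 r=7: min(20,7)*6=42 best=200, r--
l=1 r=6: min(20,8)*5=40 best=200, r--

r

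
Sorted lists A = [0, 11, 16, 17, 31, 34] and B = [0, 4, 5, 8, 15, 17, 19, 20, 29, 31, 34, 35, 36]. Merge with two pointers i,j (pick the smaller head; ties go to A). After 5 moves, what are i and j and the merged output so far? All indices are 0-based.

i=1, j=4, merged so far=[0, 0, 4, 5, 8]

[i=0,j=0] A[i]=0<=B[j]=0 take 0 → i++
[i=1,j=0] A[i]=11>B[j]=0 take 0 → j++
[i=1,j=1] A[i]=11>B[j]=4 take 4 → j++
[i=1,j=2] A[i]=11>B[j]=5 take 5 → j++
[i=1,j=3] A[i]=11>B[j]=8 take 8 → j++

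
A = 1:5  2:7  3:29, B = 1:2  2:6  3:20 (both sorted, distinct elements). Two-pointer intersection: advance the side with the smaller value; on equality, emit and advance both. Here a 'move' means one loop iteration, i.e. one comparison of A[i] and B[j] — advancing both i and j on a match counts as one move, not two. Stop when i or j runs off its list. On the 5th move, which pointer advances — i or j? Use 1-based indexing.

[i=1,j=1] 5>2 → j++
[i=1,j=2] 5<6 → i++
[i=2,j=2] 7>6 → j++
[i=2,j=3] 7<20 → i++
[i=3,j=3] 29>20 → j++

j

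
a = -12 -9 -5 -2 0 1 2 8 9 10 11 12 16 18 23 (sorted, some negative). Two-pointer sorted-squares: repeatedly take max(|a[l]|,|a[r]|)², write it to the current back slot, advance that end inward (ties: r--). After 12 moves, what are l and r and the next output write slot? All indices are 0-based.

[0,14] |-12|<=|23| out[14]=529 → r--
[0,13] |-12|<=|18| out[13]=324 → r--
[0,12] |-12|<=|16| out[12]=256 → r--
[0,11] |-12|<=|12| out[11]=144 → r--
[0,10] |-12|>|11| out[10]=144 → l++
[1,10] |-9|<=|11| out[9]=121 → r--
[1,9] |-9|<=|10| out[8]=100 → r--
[1,8] |-9|<=|9| out[7]=81 → r--
[1,7] |-9|>|8| out[6]=81 → l++
[2,7] |-5|<=|8| out[5]=64 → r--
[2,6] |-5|>|2| out[4]=25 → l++
[3,6] |-2|<=|2| out[3]=4 → r--

l=3, r=5, next write slot=2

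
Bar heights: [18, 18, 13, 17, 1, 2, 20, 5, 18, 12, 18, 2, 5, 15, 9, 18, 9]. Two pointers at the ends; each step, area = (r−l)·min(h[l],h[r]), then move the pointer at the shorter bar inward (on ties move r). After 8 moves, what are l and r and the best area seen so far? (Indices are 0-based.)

l=0, r=8, best area=270

[0,16] min(18,9)*16=144 best=144 * → r--
[0,15] min(18,18)*15=270 best=270 * → r--
[0,14] min(18,9)*14=126 best=270 → r--
[0,13] min(18,15)*13=195 best=270 → r--
[0,12] min(18,5)*12=60 best=270 → r--
[0,11] min(18,2)*11=22 best=270 → r--
[0,10] min(18,18)*10=180 best=270 → r--
[0,9] min(18,12)*9=108 best=270 → r--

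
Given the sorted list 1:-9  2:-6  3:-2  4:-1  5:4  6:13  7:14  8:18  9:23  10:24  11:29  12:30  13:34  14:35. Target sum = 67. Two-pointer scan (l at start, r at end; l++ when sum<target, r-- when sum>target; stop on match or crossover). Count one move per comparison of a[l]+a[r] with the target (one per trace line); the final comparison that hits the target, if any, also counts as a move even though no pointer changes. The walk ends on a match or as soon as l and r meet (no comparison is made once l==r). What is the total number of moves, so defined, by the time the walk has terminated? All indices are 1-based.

[1,14] -9+35=26 <67 → l++
[2,14] -6+35=29 <67 → l++
[3,14] -2+35=33 <67 → l++
[4,14] -1+35=34 <67 → l++
[5,14] 4+35=39 <67 → l++
[6,14] 13+35=48 <67 → l++
[7,14] 14+35=49 <67 → l++
[8,14] 18+35=53 <67 → l++
[9,14] 23+35=58 <67 → l++
[10,14] 24+35=59 <67 → l++
[11,14] 29+35=64 <67 → l++
[12,14] 30+35=65 <67 → l++
[13,14] 34+35=69 >67 → r--

13 moves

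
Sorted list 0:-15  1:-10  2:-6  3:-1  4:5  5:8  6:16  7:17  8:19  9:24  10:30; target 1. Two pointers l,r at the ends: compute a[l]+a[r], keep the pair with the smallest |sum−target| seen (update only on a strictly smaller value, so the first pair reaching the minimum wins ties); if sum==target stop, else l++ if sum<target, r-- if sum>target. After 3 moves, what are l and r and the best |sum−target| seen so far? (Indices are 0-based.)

l=0, r=7, best |Δ|=3

[0,10] -15+30=15 d=14 * → r--
[0,9] -15+24=9 d=8 * → r--
[0,8] -15+19=4 d=3 * → r--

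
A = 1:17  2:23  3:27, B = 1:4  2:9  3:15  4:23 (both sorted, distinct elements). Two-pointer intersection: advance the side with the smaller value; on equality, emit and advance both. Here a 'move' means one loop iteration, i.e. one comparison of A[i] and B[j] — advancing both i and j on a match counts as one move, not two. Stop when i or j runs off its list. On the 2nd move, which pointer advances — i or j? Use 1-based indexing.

j

i=1 j=1: 17>4, j++
i=1 j=2: 17>9, j++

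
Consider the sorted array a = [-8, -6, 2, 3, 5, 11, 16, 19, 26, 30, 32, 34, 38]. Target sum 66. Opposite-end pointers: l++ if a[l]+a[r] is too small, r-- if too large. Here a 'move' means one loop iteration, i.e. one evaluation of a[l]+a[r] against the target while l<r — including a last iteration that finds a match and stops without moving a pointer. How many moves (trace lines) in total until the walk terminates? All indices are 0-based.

l=0 r=12: -8+38=30 <66, l++
l=1 r=12: -6+38=32 <66, l++
l=2 r=12: 2+38=40 <66, l++
l=3 r=12: 3+38=41 <66, l++
l=4 r=12: 5+38=43 <66, l++
l=5 r=12: 11+38=49 <66, l++
l=6 r=12: 16+38=54 <66, l++
l=7 r=12: 19+38=57 <66, l++
l=8 r=12: 26+38=64 <66, l++
l=9 r=12: 30+38=68 >66, r--
l=9 r=11: 30+34=64 <66, l++
l=10 r=11: 32+34=66, found

12 moves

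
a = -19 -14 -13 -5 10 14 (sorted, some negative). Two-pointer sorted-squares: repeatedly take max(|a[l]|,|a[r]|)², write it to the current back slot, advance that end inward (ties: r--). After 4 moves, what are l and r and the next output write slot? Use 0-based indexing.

l=0 r=5: |-19|>|14| out[5]=361, l++
l=1 r=5: |-14|<=|14| out[4]=196, r--
l=1 r=4: |-14|>|10| out[3]=196, l++
l=2 r=4: |-13|>|10| out[2]=169, l++

l=3, r=4, next write slot=1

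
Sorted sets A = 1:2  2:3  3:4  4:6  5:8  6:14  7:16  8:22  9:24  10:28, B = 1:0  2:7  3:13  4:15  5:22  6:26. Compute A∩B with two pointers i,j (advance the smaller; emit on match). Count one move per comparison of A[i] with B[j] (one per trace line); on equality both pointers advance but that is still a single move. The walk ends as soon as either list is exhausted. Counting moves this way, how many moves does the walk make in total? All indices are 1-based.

14 moves

[i=1,j=1] 2>0 → j++
[i=1,j=2] 2<7 → i++
[i=2,j=2] 3<7 → i++
[i=3,j=2] 4<7 → i++
[i=4,j=2] 6<7 → i++
[i=5,j=2] 8>7 → j++
[i=5,j=3] 8<13 → i++
[i=6,j=3] 14>13 → j++
[i=6,j=4] 14<15 → i++
[i=7,j=4] 16>15 → j++
[i=7,j=5] 16<22 → i++
[i=8,j=5] 22==22 emit → i++,j++
[i=9,j=6] 24<26 → i++
[i=10,j=6] 28>26 → j++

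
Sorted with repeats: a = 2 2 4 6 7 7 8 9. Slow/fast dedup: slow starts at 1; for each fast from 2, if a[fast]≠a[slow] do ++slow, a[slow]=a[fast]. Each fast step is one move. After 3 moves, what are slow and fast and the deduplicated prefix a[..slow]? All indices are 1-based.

(s=1,f=2) a[fast]=2=a[slow] dup → fast++
(s=1,f=3) a[fast]=4≠a[slow]=2 write a[2]=4 → slow++,fast++
(s=2,f=4) a[fast]=6≠a[slow]=4 write a[3]=6 → slow++,fast++

slow=3, fast=5, prefix=[2, 4, 6]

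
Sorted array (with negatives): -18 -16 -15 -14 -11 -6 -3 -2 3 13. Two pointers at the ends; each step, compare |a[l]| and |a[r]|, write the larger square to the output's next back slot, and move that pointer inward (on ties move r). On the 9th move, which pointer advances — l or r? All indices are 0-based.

l

[0,9] |-18|>|13| out[9]=324 → l++
[1,9] |-16|>|13| out[8]=256 → l++
[2,9] |-15|>|13| out[7]=225 → l++
[3,9] |-14|>|13| out[6]=196 → l++
[4,9] |-11|<=|13| out[5]=169 → r--
[4,8] |-11|>|3| out[4]=121 → l++
[5,8] |-6|>|3| out[3]=36 → l++
[6,8] |-3|<=|3| out[2]=9 → r--
[6,7] |-3|>|-2| out[1]=9 → l++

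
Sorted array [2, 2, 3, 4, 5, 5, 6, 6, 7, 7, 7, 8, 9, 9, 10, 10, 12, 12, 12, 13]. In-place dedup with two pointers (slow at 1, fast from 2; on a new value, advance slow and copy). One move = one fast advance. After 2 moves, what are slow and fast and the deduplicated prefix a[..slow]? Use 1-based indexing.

slow=2, fast=4, prefix=[2, 3]

slow=1 fast=2: a[fast]=2=a[slow] dup, fast++
slow=1 fast=3: a[fast]=3≠a[slow]=2 write a[2]=3, slow++,fast++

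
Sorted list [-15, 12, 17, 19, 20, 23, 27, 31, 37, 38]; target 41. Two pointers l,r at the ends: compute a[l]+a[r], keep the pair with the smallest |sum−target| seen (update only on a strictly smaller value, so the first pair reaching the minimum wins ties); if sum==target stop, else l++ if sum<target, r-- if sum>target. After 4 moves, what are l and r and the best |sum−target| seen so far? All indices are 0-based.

l=1, r=6, best |Δ|=2

[0,9] -15+38=23 d=18 * → l++
[1,9] 12+38=50 d=9 * → r--
[1,8] 12+37=49 d=8 * → r--
[1,7] 12+31=43 d=2 * → r--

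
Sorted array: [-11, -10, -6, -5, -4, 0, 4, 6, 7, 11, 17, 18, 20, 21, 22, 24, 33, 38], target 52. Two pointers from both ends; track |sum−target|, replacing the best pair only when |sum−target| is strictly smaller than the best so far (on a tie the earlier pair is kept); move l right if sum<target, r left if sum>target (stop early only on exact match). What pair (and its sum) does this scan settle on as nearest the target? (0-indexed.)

[0,17] -11+38=27 d=25 * → l++
[1,17] -10+38=28 d=24 * → l++
[2,17] -6+38=32 d=20 * → l++
[3,17] -5+38=33 d=19 * → l++
[4,17] -4+38=34 d=18 * → l++
[5,17] 0+38=38 d=14 * → l++
[6,17] 4+38=42 d=10 * → l++
[7,17] 6+38=44 d=8 * → l++
[8,17] 7+38=45 d=7 * → l++
[9,17] 11+38=49 d=3 * → l++
[10,17] 17+38=55 d=3 → r--
[10,16] 17+33=50 d=2 * → l++
[11,16] 18+33=51 d=1 * → l++
[12,16] 20+33=53 d=1 → r--
[12,15] 20+24=44 d=8 → l++
[13,15] 21+24=45 d=7 → l++
[14,15] 22+24=46 d=6 → l++

pair (18, 33) with sum 51 (|Δ|=1)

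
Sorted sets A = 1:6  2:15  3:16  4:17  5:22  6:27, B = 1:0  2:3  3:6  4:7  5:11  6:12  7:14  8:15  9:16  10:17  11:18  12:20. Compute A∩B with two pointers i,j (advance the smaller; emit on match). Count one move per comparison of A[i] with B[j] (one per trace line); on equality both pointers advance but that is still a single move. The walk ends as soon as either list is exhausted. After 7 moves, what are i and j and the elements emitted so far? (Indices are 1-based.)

i=2, j=8, emitted=[6]

i=1 j=1: 6>0, j++
i=1 j=2: 6>3, j++
i=1 j=3: 6==6 emit, i++,j++
i=2 j=4: 15>7, j++
i=2 j=5: 15>11, j++
i=2 j=6: 15>12, j++
i=2 j=7: 15>14, j++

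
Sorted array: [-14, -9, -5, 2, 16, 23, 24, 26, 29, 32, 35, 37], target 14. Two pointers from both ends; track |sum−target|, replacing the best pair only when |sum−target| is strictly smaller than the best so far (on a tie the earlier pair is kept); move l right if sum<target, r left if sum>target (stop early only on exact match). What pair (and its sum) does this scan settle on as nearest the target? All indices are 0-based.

pair (-9, 23) with sum 14 (|Δ|=0)

l=0 r=11: -14+37=23 d=9 *, r--
l=0 r=10: -14+35=21 d=7 *, r--
l=0 r=9: -14+32=18 d=4 *, r--
l=0 r=8: -14+29=15 d=1 *, r--
l=0 r=7: -14+26=12 d=2, l++
l=1 r=7: -9+26=17 d=3, r--
l=1 r=6: -9+24=15 d=1, r--
l=1 r=5: -9+23=14 d=0 *, stop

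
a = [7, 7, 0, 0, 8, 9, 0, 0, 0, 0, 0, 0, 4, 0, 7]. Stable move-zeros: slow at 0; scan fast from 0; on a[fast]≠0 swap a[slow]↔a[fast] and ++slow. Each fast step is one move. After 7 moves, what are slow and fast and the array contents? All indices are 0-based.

slow=4, fast=7, a=[7, 7, 8, 9, 0, 0, 0, 0, 0, 0, 0, 0, 4, 0, 7]

(s=0,f=0) a[fast]=7≠0 swap→a[0]=7 → slow++,fast++
(s=1,f=1) a[fast]=7≠0 swap→a[1]=7 → slow++,fast++
(s=2,f=2) a[fast]=0 → fast++
(s=2,f=3) a[fast]=0 → fast++
(s=2,f=4) a[fast]=8≠0 swap→a[2]=8 → slow++,fast++
(s=3,f=5) a[fast]=9≠0 swap→a[3]=9 → slow++,fast++
(s=4,f=6) a[fast]=0 → fast++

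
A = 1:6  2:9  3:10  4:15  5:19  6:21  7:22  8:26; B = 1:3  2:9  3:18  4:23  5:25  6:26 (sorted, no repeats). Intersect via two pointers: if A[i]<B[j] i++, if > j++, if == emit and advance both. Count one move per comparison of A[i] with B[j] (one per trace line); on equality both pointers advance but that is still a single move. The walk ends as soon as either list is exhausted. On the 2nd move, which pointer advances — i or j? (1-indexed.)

i

[i=1,j=1] 6>3 → j++
[i=1,j=2] 6<9 → i++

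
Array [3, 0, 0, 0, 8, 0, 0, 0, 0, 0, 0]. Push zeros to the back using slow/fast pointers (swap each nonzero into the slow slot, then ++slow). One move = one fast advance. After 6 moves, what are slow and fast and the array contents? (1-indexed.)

slow=3, fast=7, a=[3, 8, 0, 0, 0, 0, 0, 0, 0, 0, 0]

slow=1 fast=1: a[fast]=3≠0 swap→a[1]=3, slow++,fast++
slow=2 fast=2: a[fast]=0, fast++
slow=2 fast=3: a[fast]=0, fast++
slow=2 fast=4: a[fast]=0, fast++
slow=2 fast=5: a[fast]=8≠0 swap→a[2]=8, slow++,fast++
slow=3 fast=6: a[fast]=0, fast++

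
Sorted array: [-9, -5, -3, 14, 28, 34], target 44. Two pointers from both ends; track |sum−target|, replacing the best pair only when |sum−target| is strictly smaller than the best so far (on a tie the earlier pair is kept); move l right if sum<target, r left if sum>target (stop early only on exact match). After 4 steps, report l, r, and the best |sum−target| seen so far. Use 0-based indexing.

l=3, r=4, best |Δ|=4

l=0 r=5: -9+34=25 d=19 *, l++
l=1 r=5: -5+34=29 d=15 *, l++
l=2 r=5: -3+34=31 d=13 *, l++
l=3 r=5: 14+34=48 d=4 *, r--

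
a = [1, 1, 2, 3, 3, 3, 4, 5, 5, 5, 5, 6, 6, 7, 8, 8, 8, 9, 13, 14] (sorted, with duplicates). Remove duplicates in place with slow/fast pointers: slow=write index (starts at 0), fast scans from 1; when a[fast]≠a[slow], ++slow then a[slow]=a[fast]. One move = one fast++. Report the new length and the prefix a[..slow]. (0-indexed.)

(s=0,f=1) a[fast]=1=a[slow] dup → fast++
(s=0,f=2) a[fast]=2≠a[slow]=1 write a[1]=2 → slow++,fast++
(s=1,f=3) a[fast]=3≠a[slow]=2 write a[2]=3 → slow++,fast++
(s=2,f=4) a[fast]=3=a[slow] dup → fast++
(s=2,f=5) a[fast]=3=a[slow] dup → fast++
(s=2,f=6) a[fast]=4≠a[slow]=3 write a[3]=4 → slow++,fast++
(s=3,f=7) a[fast]=5≠a[slow]=4 write a[4]=5 → slow++,fast++
(s=4,f=8) a[fast]=5=a[slow] dup → fast++
(s=4,f=9) a[fast]=5=a[slow] dup → fast++
(s=4,f=10) a[fast]=5=a[slow] dup → fast++
(s=4,f=11) a[fast]=6≠a[slow]=5 write a[5]=6 → slow++,fast++
(s=5,f=12) a[fast]=6=a[slow] dup → fast++
(s=5,f=13) a[fast]=7≠a[slow]=6 write a[6]=7 → slow++,fast++
(s=6,f=14) a[fast]=8≠a[slow]=7 write a[7]=8 → slow++,fast++
(s=7,f=15) a[fast]=8=a[slow] dup → fast++
(s=7,f=16) a[fast]=8=a[slow] dup → fast++
(s=7,f=17) a[fast]=9≠a[slow]=8 write a[8]=9 → slow++,fast++
(s=8,f=18) a[fast]=13≠a[slow]=9 write a[9]=13 → slow++,fast++
(s=9,f=19) a[fast]=14≠a[slow]=13 write a[10]=14 → slow++,fast++

length 11; prefix = [1, 2, 3, 4, 5, 6, 7, 8, 9, 13, 14]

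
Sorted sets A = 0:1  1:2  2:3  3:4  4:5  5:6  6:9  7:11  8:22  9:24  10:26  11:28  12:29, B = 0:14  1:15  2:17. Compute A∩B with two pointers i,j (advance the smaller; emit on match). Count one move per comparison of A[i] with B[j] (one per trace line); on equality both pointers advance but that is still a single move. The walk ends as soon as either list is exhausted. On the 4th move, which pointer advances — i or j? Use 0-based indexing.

i=0 j=0: 1<14, i++
i=1 j=0: 2<14, i++
i=2 j=0: 3<14, i++
i=3 j=0: 4<14, i++

i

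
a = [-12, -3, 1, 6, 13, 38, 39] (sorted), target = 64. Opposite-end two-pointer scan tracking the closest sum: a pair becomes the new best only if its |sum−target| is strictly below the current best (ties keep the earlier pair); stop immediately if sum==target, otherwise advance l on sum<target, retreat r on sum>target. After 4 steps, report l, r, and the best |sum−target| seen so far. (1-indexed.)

[1,7] -12+39=27 d=37 * → l++
[2,7] -3+39=36 d=28 * → l++
[3,7] 1+39=40 d=24 * → l++
[4,7] 6+39=45 d=19 * → l++

l=5, r=7, best |Δ|=19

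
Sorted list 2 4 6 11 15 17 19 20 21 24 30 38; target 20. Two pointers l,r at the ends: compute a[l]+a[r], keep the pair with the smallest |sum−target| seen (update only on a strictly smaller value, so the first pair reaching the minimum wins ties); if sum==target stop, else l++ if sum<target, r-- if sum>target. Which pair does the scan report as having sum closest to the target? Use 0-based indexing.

pair (2, 19) with sum 21 (|Δ|=1)

l=0 r=11: 2+38=40 d=20 *, r--
l=0 r=10: 2+30=32 d=12 *, r--
l=0 r=9: 2+24=26 d=6 *, r--
l=0 r=8: 2+21=23 d=3 *, r--
l=0 r=7: 2+20=22 d=2 *, r--
l=0 r=6: 2+19=21 d=1 *, r--
l=0 r=5: 2+17=19 d=1, l++
l=1 r=5: 4+17=21 d=1, r--
l=1 r=4: 4+15=19 d=1, l++
l=2 r=4: 6+15=21 d=1, r--
l=2 r=3: 6+11=17 d=3, l++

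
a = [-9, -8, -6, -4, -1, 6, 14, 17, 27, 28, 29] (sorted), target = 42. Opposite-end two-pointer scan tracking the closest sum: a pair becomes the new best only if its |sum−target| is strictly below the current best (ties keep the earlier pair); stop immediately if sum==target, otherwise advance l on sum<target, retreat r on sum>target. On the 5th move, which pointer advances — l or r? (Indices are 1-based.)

l

l=1 r=11: -9+29=20 d=22 *, l++
l=2 r=11: -8+29=21 d=21 *, l++
l=3 r=11: -6+29=23 d=19 *, l++
l=4 r=11: -4+29=25 d=17 *, l++
l=5 r=11: -1+29=28 d=14 *, l++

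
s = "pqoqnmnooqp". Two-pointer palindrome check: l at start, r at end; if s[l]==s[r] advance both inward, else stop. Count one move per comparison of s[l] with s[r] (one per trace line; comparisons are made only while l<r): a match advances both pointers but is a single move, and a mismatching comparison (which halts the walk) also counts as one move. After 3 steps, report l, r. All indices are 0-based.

[0,10] 'p'=='p' → l++,r--
[1,9] 'q'=='q' → l++,r--
[2,8] 'o'=='o' → l++,r--

l=3, r=7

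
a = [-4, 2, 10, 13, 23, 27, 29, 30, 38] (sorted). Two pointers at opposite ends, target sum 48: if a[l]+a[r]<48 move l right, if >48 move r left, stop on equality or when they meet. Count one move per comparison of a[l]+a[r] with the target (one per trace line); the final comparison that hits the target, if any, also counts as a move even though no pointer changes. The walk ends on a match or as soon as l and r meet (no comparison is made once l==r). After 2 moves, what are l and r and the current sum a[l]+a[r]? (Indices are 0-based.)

l=0 r=8: -4+38=34 <48, l++
l=1 r=8: 2+38=40 <48, l++

l=2, r=8, sum=48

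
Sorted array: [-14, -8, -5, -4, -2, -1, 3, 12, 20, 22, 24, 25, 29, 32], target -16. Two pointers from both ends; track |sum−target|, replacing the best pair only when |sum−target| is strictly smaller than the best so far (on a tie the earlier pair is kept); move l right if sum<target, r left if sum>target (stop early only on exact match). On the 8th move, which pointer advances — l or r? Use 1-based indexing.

r

[1,14] -14+32=18 d=34 * → r--
[1,13] -14+29=15 d=31 * → r--
[1,12] -14+25=11 d=27 * → r--
[1,11] -14+24=10 d=26 * → r--
[1,10] -14+22=8 d=24 * → r--
[1,9] -14+20=6 d=22 * → r--
[1,8] -14+12=-2 d=14 * → r--
[1,7] -14+3=-11 d=5 * → r--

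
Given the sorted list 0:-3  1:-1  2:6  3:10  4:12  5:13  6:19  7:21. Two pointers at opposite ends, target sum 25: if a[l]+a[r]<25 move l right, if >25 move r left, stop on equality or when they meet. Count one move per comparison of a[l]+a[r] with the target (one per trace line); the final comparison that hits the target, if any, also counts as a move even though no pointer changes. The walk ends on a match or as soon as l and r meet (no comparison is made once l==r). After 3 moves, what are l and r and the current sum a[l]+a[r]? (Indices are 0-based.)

[0,7] -3+21=18 <25 → l++
[1,7] -1+21=20 <25 → l++
[2,7] 6+21=27 >25 → r--

l=2, r=6, sum=25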